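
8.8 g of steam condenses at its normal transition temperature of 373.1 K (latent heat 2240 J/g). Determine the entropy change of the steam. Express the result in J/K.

Heat released by the substance: Q = −mL = −8.8 × 2240 = −19712 J.
At constant T, ΔS = Q_rev/T = −19712 / 373.1 = -52.8 J/K.

ΔS = -52.8 J/K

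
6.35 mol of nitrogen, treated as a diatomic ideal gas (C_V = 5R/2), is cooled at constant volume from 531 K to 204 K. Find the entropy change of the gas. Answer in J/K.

At constant volume, ΔS = nC_V ln(T₂/T₁) with C_V = 5R/2 = 20.79 J mol⁻¹ K⁻¹.
ΔS = 6.35 × 20.79 × ln(204/531) = -126 J/K.

ΔS = -126 J/K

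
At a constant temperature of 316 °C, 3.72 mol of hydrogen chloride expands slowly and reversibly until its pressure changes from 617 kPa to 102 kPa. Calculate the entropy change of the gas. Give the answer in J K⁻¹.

ΔS_gas = 55.7 J/K

For an isothermal ideal gas ΔS_gas = nR ln(P₁/P₂) = 3.72 × 8.314 × ln(617/102) = 55.7 J/K.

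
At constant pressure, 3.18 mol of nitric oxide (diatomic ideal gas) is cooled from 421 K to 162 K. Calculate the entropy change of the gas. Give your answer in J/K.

ΔS = -88.4 J/K

At constant pressure, ΔS = nC_p ln(T₂/T₁) with C_p = 7R/2 = 29.1 J mol⁻¹ K⁻¹.
ΔS = 3.18 × 29.1 × ln(162/421) = -88.4 J/K.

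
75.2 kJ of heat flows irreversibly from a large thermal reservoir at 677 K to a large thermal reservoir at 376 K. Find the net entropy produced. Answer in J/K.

ΔS_hot = −Q/T_H = −75200/677 = -111.1 J/K and ΔS_cold = +Q/T_C = 75200/376 = 200 J/K.
ΔS_total = -111.1 + 200 = 88.9 J/K, positive as the second law requires.

ΔS_total = 88.9 J/K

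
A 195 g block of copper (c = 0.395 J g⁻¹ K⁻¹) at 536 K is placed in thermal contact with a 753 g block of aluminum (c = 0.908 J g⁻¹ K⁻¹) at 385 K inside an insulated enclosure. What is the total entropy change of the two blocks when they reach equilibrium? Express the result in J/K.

ΔS_total = 4.14 J/K

Energy balance: T_f = (m₁c₁T₁ + m₂c₂T₂)/(m₁c₁ + m₂c₂) = 400.29 K.
ΔS₁ = m₁c₁ ln(T_f/T₁) = 77.025 × ln(400.29/536) = -22.49 J/K.
ΔS₂ = m₂c₂ ln(T_f/T₂) = 683.724 × ln(400.29/385) = 26.63 J/K.
ΔS_total = -22.49 + 26.63 = 4.14 J/K.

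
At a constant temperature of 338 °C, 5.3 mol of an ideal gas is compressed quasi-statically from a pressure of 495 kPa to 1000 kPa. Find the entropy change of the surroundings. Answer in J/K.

ΔS_surr = 31 J/K

For an isothermal ideal gas ΔS_gas = nR ln(P₁/P₂) = 5.3 × 8.314 × ln(495/1000) = -31 J/K.
The process is reversible, so ΔS_surr = −ΔS_gas = 31 J/K and ΔS_universe = 0.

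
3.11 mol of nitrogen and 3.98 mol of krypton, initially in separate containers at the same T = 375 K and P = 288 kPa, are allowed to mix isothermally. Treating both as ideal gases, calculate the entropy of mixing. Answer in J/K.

Mole fractions: x_A = 3.11/7.09 = 0.439, x_B = 0.561.
ΔS_mix = −R(n_A ln x_A + n_B ln x_B) = −8.314 × (3.11 ln 0.439 + 3.98 ln 0.561) = 40.4 J/K.

ΔS_mix = 40.4 J/K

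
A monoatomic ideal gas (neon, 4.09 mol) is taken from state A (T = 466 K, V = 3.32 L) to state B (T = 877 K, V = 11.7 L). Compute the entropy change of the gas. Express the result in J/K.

Entropy is a state function: ΔS = nC_V ln(T₂/T₁) + nR ln(V₂/V₁), with C_V = 3R/2 = 12.47 J mol⁻¹ K⁻¹ for a monoatomic ideal gas.
ΔS = 4.09 × [12.47 × ln(877/466) + 8.314 × ln(11.7/3.32)] = 75.1 J/K.

ΔS = 75.1 J/K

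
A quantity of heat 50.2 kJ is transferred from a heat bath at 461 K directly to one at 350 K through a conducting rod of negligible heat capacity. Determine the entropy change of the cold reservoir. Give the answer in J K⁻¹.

ΔS_cold = 143 J/K

The cold reservoir gains heat Q, so ΔS_cold = +Q/T_C = 50200/350 = 143 J/K.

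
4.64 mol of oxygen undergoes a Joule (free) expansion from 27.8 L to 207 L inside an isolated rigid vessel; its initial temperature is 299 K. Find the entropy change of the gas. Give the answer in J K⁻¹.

ΔS_gas = 77.5 J/K

No heat is exchanged and no work is done, so the ideal-gas temperature stays constant.
Entropy is a state function; using a reversible isothermal path, ΔS_gas = nR ln(V₂/V₁) = 4.64 × 8.314 × ln(207/27.8) = 77.5 J/K.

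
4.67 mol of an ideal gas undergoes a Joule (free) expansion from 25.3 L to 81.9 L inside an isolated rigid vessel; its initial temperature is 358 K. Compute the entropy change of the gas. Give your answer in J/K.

No heat is exchanged and no work is done, so the ideal-gas temperature stays constant.
Entropy is a state function; using a reversible isothermal path, ΔS_gas = nR ln(V₂/V₁) = 4.67 × 8.314 × ln(81.9/25.3) = 45.6 J/K.

ΔS_gas = 45.6 J/K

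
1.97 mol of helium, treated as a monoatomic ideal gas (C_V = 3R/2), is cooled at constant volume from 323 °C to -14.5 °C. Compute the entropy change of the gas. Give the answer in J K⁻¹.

ΔS = -20.5 J/K

In kelvin: T₁ = 596.15 K, T₂ = 258.65 K. At constant volume, ΔS = nC_V ln(T₂/T₁) with C_V = 3R/2 = 12.47 J mol⁻¹ K⁻¹.
ΔS = 1.97 × 12.47 × ln(258.65/596.15) = -20.5 J/K.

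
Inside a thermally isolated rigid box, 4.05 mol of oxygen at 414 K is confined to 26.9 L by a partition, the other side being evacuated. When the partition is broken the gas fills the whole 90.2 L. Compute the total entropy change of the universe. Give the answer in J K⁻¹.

ΔS_universe = 40.7 J/K

For an ideal gas in free expansion Q = 0 and W = 0, so T is unchanged.
Entropy is a state function; using a reversible isothermal path, ΔS_gas = nR ln(V₂/V₁) = 4.05 × 8.314 × ln(90.2/26.9) = 40.7 J/K.
The insulated surroundings exchange no heat, so ΔS_surr = 0 and ΔS_universe = ΔS_gas.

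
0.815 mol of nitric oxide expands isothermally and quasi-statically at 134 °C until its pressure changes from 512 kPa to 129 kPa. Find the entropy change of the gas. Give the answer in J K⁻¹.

For an isothermal ideal gas ΔS_gas = nR ln(P₁/P₂) = 0.815 × 8.314 × ln(512/129) = 9.34 J/K.

ΔS_gas = 9.34 J/K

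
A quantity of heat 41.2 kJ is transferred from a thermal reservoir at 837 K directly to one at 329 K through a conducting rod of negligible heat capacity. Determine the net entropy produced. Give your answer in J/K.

ΔS_total = 76 J/K

ΔS_hot = −Q/T_H = −41200/837 = -49.22 J/K and ΔS_cold = +Q/T_C = 41200/329 = 125.2 J/K.
ΔS_total = -49.22 + 125.2 = 76 J/K, positive as the second law requires.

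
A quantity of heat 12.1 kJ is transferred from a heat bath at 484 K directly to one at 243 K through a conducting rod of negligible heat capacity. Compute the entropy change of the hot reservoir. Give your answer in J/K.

The hot reservoir loses heat Q, so ΔS_hot = −Q/T_H = −12100/484 = -25 J/K.

ΔS_hot = -25 J/K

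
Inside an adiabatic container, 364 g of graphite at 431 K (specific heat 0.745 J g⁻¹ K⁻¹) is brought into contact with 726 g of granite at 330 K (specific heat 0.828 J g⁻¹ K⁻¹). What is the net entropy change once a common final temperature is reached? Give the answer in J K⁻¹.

ΔS_total = 6.87 J/K

Energy balance: T_f = (m₁c₁T₁ + m₂c₂T₂)/(m₁c₁ + m₂c₂) = 361.4 K.
ΔS₁ = m₁c₁ ln(T_f/T₁) = 271.18 × ln(361.4/431) = -47.762 J/K.
ΔS₂ = m₂c₂ ln(T_f/T₂) = 601.128 × ln(361.4/330) = 54.636 J/K.
ΔS_total = -47.762 + 54.636 = 6.87 J/K.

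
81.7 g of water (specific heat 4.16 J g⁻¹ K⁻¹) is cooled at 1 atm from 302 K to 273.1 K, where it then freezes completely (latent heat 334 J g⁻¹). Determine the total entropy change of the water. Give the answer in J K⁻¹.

Cooling step: ΔS₁ = m c ln(T_tr/T_i) = 81.7 × 4.16 × ln(273.1/302) = -34.19 J/K.
Phase change: ΔS₂ = −mL/T_tr = −81.7 × 334 / 273.1 = -99.92 J/K.
ΔS_total = (-34.19) + (-99.92) = -134 J/K.

ΔS = -134 J/K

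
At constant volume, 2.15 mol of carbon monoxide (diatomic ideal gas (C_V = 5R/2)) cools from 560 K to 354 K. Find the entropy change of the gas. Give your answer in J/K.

At constant volume, ΔS = nC_V ln(T₂/T₁) with C_V = 5R/2 = 20.79 J mol⁻¹ K⁻¹.
ΔS = 2.15 × 20.79 × ln(354/560) = -20.5 J/K.

ΔS = -20.5 J/K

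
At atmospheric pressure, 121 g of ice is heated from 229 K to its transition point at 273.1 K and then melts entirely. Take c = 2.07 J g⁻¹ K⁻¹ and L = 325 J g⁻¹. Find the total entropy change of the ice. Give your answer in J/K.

Warming step: ΔS₁ = m c ln(T_tr/T_i) = 121 × 2.07 × ln(273.1/229) = 44.11 J/K.
Phase change: ΔS₂ = +mL/T_tr = 121 × 325 / 273.1 = 144 J/K.
ΔS_total = (44.11) + (144) = 188 J/K.

ΔS = 188 J/K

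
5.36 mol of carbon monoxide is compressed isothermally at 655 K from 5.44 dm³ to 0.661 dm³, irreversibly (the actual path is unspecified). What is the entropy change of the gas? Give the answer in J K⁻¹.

Entropy is a state function, so ΔS_gas depends only on the end states.
For an isothermal ideal gas ΔS_gas = nR ln(V₂/V₁) = 5.36 × 8.314 × ln(0.661/5.44) = -93.9 J/K.

ΔS_gas = -93.9 J/K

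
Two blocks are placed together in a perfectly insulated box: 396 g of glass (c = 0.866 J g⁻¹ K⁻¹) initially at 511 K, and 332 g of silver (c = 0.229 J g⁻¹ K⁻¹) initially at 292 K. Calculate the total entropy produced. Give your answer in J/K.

Energy balance: T_f = (m₁c₁T₁ + m₂c₂T₂)/(m₁c₁ + m₂c₂) = 471.26 K.
ΔS₁ = m₁c₁ ln(T_f/T₁) = 342.936 × ln(471.26/511) = -27.76 J/K.
ΔS₂ = m₂c₂ ln(T_f/T₂) = 76.028 × ln(471.26/292) = 36.39 J/K.
ΔS_total = -27.76 + 36.39 = 8.63 J/K.

ΔS_total = 8.63 J/K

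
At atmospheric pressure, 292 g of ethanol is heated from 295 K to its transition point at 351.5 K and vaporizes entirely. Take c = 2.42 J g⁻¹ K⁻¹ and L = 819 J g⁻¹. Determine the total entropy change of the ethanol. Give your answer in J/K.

Warming step: ΔS₁ = m c ln(T_tr/T_i) = 292 × 2.42 × ln(351.5/295) = 123.8 J/K.
Phase change: ΔS₂ = +mL/T_tr = 292 × 819 / 351.5 = 680.4 J/K.
ΔS_total = (123.8) + (680.4) = 804 J/K.

ΔS = 804 J/K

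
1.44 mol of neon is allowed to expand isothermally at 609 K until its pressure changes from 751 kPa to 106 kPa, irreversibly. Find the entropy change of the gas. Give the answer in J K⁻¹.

Entropy is a state function, so ΔS_gas depends only on the end states.
For an isothermal ideal gas ΔS_gas = nR ln(P₁/P₂) = 1.44 × 8.314 × ln(751/106) = 23.4 J/K.

ΔS_gas = 23.4 J/K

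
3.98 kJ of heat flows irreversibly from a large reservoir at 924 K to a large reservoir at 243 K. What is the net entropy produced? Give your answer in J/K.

ΔS_hot = −Q/T_H = −3980/924 = -4.307 J/K and ΔS_cold = +Q/T_C = 3980/243 = 16.38 J/K.
ΔS_total = -4.307 + 16.38 = 12.1 J/K, positive as the second law requires.

ΔS_total = 12.1 J/K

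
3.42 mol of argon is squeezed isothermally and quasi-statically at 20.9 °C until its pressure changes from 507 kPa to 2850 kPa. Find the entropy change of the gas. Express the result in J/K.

ΔS_gas = -49.1 J/K

For an isothermal ideal gas ΔS_gas = nR ln(P₁/P₂) = 3.42 × 8.314 × ln(507/2850) = -49.1 J/K.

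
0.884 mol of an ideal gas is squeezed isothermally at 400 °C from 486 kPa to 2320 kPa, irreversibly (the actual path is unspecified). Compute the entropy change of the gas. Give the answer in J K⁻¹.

Entropy is a state function, so ΔS_gas depends only on the end states.
For an isothermal ideal gas ΔS_gas = nR ln(P₁/P₂) = 0.884 × 8.314 × ln(486/2320) = -11.5 J/K.

ΔS_gas = -11.5 J/K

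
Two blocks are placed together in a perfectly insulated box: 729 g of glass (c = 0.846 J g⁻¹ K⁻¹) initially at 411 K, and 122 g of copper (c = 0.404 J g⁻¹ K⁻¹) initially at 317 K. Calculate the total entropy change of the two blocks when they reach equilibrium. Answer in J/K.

ΔS_total = 1.43 J/K

Energy balance: T_f = (m₁c₁T₁ + m₂c₂T₂)/(m₁c₁ + m₂c₂) = 404.04 K.
ΔS₁ = m₁c₁ ln(T_f/T₁) = 616.734 × ln(404.04/411) = -10.53 J/K.
ΔS₂ = m₂c₂ ln(T_f/T₂) = 49.288 × ln(404.04/317) = 11.96 J/K.
ΔS_total = -10.53 + 11.96 = 1.43 J/K.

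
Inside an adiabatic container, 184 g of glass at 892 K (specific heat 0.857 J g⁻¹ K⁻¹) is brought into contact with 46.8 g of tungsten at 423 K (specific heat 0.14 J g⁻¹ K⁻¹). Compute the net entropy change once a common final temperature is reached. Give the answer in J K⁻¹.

ΔS_total = 1.41 J/K

Energy balance: T_f = (m₁c₁T₁ + m₂c₂T₂)/(m₁c₁ + m₂c₂) = 873.29 K.
ΔS₁ = m₁c₁ ln(T_f/T₁) = 157.688 × ln(873.29/892) = -3.343 J/K.
ΔS₂ = m₂c₂ ln(T_f/T₂) = 6.552 × ln(873.29/423) = 4.75 J/K.
ΔS_total = -3.343 + 4.75 = 1.41 J/K.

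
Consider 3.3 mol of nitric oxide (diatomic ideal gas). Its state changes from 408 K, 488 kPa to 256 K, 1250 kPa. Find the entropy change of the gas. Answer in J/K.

ΔS = nC_p ln(T₂/T₁) − nR ln(P₂/P₁), with C_p = 7R/2 = 29.1 J mol⁻¹ K⁻¹ for a diatomic ideal gas.
ΔS = 3.3 × [29.1 × ln(256/408) − 8.314 × ln(1250/488)] = -70.6 J/K.

ΔS = -70.6 J/K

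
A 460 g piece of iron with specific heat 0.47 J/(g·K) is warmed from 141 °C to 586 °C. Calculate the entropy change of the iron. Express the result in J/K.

ΔS = 158 J/K

In kelvin: T₁ = 414.15 K, T₂ = 859.15 K. ΔS = ∫dQ_rev/T = m c ln(T₂/T₁) = 460 × 0.47 × ln(859.15/414.15) = 158 J/K.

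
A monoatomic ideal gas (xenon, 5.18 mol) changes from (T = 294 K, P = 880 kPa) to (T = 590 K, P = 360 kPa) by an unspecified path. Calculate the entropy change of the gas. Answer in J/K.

ΔS = 113 J/K

ΔS = nC_p ln(T₂/T₁) − nR ln(P₂/P₁), with C_p = 5R/2 = 20.79 J mol⁻¹ K⁻¹ for a monoatomic ideal gas.
ΔS = 5.18 × [20.79 × ln(590/294) − 8.314 × ln(360/880)] = 113 J/K.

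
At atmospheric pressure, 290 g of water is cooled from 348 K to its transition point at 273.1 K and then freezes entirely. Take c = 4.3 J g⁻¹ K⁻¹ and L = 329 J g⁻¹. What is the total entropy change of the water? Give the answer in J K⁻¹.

ΔS = -652 J/K

Cooling step: ΔS₁ = m c ln(T_tr/T_i) = 290 × 4.3 × ln(273.1/348) = -302.2 J/K.
Phase change: ΔS₂ = −mL/T_tr = −290 × 329 / 273.1 = -349.4 J/K.
ΔS_total = (-302.2) + (-349.4) = -652 J/K.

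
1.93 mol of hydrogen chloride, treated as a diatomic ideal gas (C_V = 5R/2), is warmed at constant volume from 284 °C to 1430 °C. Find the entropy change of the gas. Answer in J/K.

In kelvin: T₁ = 557.15 K, T₂ = 1703.15 K. At constant volume, ΔS = nC_V ln(T₂/T₁) with C_V = 5R/2 = 20.79 J mol⁻¹ K⁻¹.
ΔS = 1.93 × 20.79 × ln(1703.15/557.15) = 44.8 J/K.

ΔS = 44.8 J/K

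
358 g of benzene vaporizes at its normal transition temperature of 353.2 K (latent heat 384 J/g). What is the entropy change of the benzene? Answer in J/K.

ΔS = 389 J/K

Heat absorbed by the substance: Q = mL = 358 × 384 = 137472 J.
At constant T, ΔS = Q_rev/T = 137472 / 353.2 = 389 J/K.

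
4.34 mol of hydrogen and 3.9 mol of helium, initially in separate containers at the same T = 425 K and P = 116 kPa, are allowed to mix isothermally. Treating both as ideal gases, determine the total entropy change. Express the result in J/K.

Mole fractions: x_A = 4.34/8.24 = 0.527, x_B = 0.473.
ΔS_mix = −R(n_A ln x_A + n_B ln x_B) = −8.314 × (4.34 ln 0.527 + 3.9 ln 0.473) = 47.4 J/K.

ΔS_mix = 47.4 J/K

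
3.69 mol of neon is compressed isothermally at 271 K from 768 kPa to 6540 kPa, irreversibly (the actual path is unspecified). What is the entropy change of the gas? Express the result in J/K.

Entropy is a state function, so ΔS_gas depends only on the end states.
For an isothermal ideal gas ΔS_gas = nR ln(P₁/P₂) = 3.69 × 8.314 × ln(768/6540) = -65.7 J/K.

ΔS_gas = -65.7 J/K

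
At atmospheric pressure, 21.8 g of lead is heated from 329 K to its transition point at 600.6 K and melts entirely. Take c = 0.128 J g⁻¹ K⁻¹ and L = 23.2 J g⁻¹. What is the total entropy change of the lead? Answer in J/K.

ΔS = 2.52 J/K

Warming step: ΔS₁ = m c ln(T_tr/T_i) = 21.8 × 0.128 × ln(600.6/329) = 1.679 J/K.
Phase change: ΔS₂ = +mL/T_tr = 21.8 × 23.2 / 600.6 = 0.8421 J/K.
ΔS_total = (1.679) + (0.8421) = 2.52 J/K.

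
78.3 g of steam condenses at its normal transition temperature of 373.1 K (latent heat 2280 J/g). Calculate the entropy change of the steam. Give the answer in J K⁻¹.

ΔS = -478 J/K

Heat released by the substance: Q = −mL = −78.3 × 2280 = −178524 J.
At constant T, ΔS = Q_rev/T = −178524 / 373.1 = -478 J/K.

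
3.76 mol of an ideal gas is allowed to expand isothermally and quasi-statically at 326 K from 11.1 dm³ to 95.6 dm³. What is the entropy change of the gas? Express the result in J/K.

For an isothermal ideal gas ΔS_gas = nR ln(V₂/V₁) = 3.76 × 8.314 × ln(95.6/11.1) = 67.3 J/K.

ΔS_gas = 67.3 J/K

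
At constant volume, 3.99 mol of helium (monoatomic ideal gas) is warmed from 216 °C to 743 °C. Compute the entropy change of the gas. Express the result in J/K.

ΔS = 36.4 J/K

In kelvin: T₁ = 489.15 K, T₂ = 1016.15 K. At constant volume, ΔS = nC_V ln(T₂/T₁) with C_V = 3R/2 = 12.47 J mol⁻¹ K⁻¹.
ΔS = 3.99 × 12.47 × ln(1016.15/489.15) = 36.4 J/K.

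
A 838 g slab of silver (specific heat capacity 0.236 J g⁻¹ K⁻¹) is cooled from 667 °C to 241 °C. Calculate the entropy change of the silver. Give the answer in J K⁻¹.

ΔS = -119 J/K

In kelvin: T₁ = 940.15 K, T₂ = 514.15 K. ΔS = ∫dQ_rev/T = m c ln(T₂/T₁) = 838 × 0.236 × ln(514.15/940.15) = -119 J/K.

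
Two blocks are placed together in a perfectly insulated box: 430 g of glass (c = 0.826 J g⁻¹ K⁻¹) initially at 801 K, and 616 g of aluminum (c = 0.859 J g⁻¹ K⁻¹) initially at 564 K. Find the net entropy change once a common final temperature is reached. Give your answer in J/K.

ΔS_total = 13.3 J/K

Energy balance: T_f = (m₁c₁T₁ + m₂c₂T₂)/(m₁c₁ + m₂c₂) = 659.19 K.
ΔS₁ = m₁c₁ ln(T_f/T₁) = 355.18 × ln(659.19/801) = -69.21 J/K.
ΔS₂ = m₂c₂ ln(T_f/T₂) = 529.144 × ln(659.19/564) = 82.52 J/K.
ΔS_total = -69.21 + 82.52 = 13.3 J/K.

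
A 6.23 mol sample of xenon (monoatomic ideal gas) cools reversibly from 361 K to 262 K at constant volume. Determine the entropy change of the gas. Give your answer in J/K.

ΔS = -24.9 J/K

At constant volume, ΔS = nC_V ln(T₂/T₁) with C_V = 3R/2 = 12.47 J mol⁻¹ K⁻¹.
ΔS = 6.23 × 12.47 × ln(262/361) = -24.9 J/K.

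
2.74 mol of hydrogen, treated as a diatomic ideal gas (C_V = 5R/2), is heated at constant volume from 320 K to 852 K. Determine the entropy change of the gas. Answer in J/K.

At constant volume, ΔS = nC_V ln(T₂/T₁) with C_V = 5R/2 = 20.79 J mol⁻¹ K⁻¹.
ΔS = 2.74 × 20.79 × ln(852/320) = 55.8 J/K.

ΔS = 55.8 J/K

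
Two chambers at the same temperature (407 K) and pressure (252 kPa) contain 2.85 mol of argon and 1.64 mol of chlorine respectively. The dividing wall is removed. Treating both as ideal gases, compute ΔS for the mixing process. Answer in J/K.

Mole fractions: x_A = 2.85/4.49 = 0.635, x_B = 0.365.
ΔS_mix = −R(n_A ln x_A + n_B ln x_B) = −8.314 × (2.85 ln 0.635 + 1.64 ln 0.365) = 24.5 J/K.

ΔS_mix = 24.5 J/K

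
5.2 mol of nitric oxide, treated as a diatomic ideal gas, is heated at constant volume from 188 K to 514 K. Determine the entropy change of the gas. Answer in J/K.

At constant volume, ΔS = nC_V ln(T₂/T₁) with C_V = 5R/2 = 20.79 J mol⁻¹ K⁻¹.
ΔS = 5.2 × 20.79 × ln(514/188) = 109 J/K.

ΔS = 109 J/K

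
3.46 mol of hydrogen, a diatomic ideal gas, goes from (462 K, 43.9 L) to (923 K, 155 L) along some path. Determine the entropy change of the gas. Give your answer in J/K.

Entropy is a state function: ΔS = nC_V ln(T₂/T₁) + nR ln(V₂/V₁), with C_V = 5R/2 = 20.79 J mol⁻¹ K⁻¹ for a diatomic ideal gas.
ΔS = 3.46 × [20.79 × ln(923/462) + 8.314 × ln(155/43.9)] = 86.1 J/K.

ΔS = 86.1 J/K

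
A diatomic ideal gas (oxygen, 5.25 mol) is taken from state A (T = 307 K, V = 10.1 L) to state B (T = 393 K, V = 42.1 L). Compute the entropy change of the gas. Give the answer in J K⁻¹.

ΔS = 89.3 J/K

Entropy is a state function: ΔS = nC_V ln(T₂/T₁) + nR ln(V₂/V₁), with C_V = 5R/2 = 20.79 J mol⁻¹ K⁻¹ for a diatomic ideal gas.
ΔS = 5.25 × [20.79 × ln(393/307) + 8.314 × ln(42.1/10.1)] = 89.3 J/K.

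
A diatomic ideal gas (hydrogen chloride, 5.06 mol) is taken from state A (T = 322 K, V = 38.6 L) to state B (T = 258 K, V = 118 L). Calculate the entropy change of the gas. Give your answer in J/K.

Entropy is a state function: ΔS = nC_V ln(T₂/T₁) + nR ln(V₂/V₁), with C_V = 5R/2 = 20.79 J mol⁻¹ K⁻¹ for a diatomic ideal gas.
ΔS = 5.06 × [20.79 × ln(258/322) + 8.314 × ln(118/38.6)] = 23.7 J/K.

ΔS = 23.7 J/K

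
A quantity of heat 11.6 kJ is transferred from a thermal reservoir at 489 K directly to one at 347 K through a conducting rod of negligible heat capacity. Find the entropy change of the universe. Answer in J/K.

ΔS_hot = −Q/T_H = −11600/489 = -23.72 J/K and ΔS_cold = +Q/T_C = 11600/347 = 33.43 J/K.
ΔS_total = -23.72 + 33.43 = 9.71 J/K, positive as the second law requires.

ΔS_total = 9.71 J/K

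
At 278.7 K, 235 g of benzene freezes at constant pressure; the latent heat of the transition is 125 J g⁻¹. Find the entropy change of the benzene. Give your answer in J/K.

Heat released by the substance: Q = −mL = −235 × 125 = −29375 J.
At constant T, ΔS = Q_rev/T = −29375 / 278.7 = -105 J/K.

ΔS = -105 J/K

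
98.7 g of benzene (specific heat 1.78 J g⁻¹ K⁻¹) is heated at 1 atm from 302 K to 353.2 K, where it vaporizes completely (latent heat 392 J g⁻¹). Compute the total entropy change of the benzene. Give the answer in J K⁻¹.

Warming step: ΔS₁ = m c ln(T_tr/T_i) = 98.7 × 1.78 × ln(353.2/302) = 27.51 J/K.
Phase change: ΔS₂ = +mL/T_tr = 98.7 × 392 / 353.2 = 109.5 J/K.
ΔS_total = (27.51) + (109.5) = 137 J/K.

ΔS = 137 J/K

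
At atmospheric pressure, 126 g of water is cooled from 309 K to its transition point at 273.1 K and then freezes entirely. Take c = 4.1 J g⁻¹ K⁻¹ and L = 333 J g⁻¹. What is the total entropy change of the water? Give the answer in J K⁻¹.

Cooling step: ΔS₁ = m c ln(T_tr/T_i) = 126 × 4.1 × ln(273.1/309) = -63.8 J/K.
Phase change: ΔS₂ = −mL/T_tr = −126 × 333 / 273.1 = -153.6 J/K.
ΔS_total = (-63.8) + (-153.6) = -217 J/K.

ΔS = -217 J/K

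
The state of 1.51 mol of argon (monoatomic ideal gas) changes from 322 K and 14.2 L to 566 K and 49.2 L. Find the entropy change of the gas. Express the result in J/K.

ΔS = 26.2 J/K

Entropy is a state function: ΔS = nC_V ln(T₂/T₁) + nR ln(V₂/V₁), with C_V = 3R/2 = 12.47 J mol⁻¹ K⁻¹ for a monoatomic ideal gas.
ΔS = 1.51 × [12.47 × ln(566/322) + 8.314 × ln(49.2/14.2)] = 26.2 J/K.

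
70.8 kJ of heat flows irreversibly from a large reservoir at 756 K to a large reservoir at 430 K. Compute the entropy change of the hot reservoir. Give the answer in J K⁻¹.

ΔS_hot = -93.7 J/K

The hot reservoir loses heat Q, so ΔS_hot = −Q/T_H = −70800/756 = -93.7 J/K.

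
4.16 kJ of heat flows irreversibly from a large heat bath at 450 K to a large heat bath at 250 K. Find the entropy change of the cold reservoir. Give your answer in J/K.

The cold reservoir gains heat Q, so ΔS_cold = +Q/T_C = 4160/250 = 16.6 J/K.

ΔS_cold = 16.6 J/K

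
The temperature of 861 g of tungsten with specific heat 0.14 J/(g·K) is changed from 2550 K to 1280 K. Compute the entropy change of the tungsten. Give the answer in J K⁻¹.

ΔS = ∫dQ_rev/T = m c ln(T₂/T₁) = 861 × 0.14 × ln(1280/2550) = -83.1 J/K.

ΔS = -83.1 J/K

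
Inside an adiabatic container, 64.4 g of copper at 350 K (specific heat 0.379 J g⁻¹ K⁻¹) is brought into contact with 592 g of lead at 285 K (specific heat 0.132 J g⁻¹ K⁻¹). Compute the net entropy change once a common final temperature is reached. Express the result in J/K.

Energy balance: T_f = (m₁c₁T₁ + m₂c₂T₂)/(m₁c₁ + m₂c₂) = 300.47 K.
ΔS₁ = m₁c₁ ln(T_f/T₁) = 24.4076 × ln(300.47/350) = -3.7242 J/K.
ΔS₂ = m₂c₂ ln(T_f/T₂) = 78.144 × ln(300.47/285) = 4.1306 J/K.
ΔS_total = -3.7242 + 4.1306 = 0.406 J/K.

ΔS_total = 0.406 J/K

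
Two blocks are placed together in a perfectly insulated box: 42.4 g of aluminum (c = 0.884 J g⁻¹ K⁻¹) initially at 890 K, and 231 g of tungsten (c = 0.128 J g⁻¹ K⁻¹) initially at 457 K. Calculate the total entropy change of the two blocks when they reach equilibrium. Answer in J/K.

ΔS_total = 3.52 J/K

Energy balance: T_f = (m₁c₁T₁ + m₂c₂T₂)/(m₁c₁ + m₂c₂) = 699.05 K.
ΔS₁ = m₁c₁ ln(T_f/T₁) = 37.4816 × ln(699.05/890) = -9.052 J/K.
ΔS₂ = m₂c₂ ln(T_f/T₂) = 29.568 × ln(699.05/457) = 12.57 J/K.
ΔS_total = -9.052 + 12.57 = 3.52 J/K.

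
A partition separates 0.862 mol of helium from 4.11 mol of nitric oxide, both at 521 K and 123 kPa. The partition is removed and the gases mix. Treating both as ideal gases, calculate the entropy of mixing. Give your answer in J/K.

Mole fractions: x_A = 0.862/4.97 = 0.173, x_B = 0.827.
ΔS_mix = −R(n_A ln x_A + n_B ln x_B) = −8.314 × (0.862 ln 0.173 + 4.11 ln 0.827) = 19.1 J/K.

ΔS_mix = 19.1 J/K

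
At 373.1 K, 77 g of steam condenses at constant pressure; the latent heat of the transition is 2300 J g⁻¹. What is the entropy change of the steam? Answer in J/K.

Heat released by the substance: Q = −mL = −77 × 2300 = −177100 J.
At constant T, ΔS = Q_rev/T = −177100 / 373.1 = -475 J/K.

ΔS = -475 J/K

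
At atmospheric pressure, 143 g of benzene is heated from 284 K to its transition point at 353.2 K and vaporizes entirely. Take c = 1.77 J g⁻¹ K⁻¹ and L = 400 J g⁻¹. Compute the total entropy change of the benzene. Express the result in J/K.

ΔS = 217 J/K

Warming step: ΔS₁ = m c ln(T_tr/T_i) = 143 × 1.77 × ln(353.2/284) = 55.19 J/K.
Phase change: ΔS₂ = +mL/T_tr = 143 × 400 / 353.2 = 161.9 J/K.
ΔS_total = (55.19) + (161.9) = 217 J/K.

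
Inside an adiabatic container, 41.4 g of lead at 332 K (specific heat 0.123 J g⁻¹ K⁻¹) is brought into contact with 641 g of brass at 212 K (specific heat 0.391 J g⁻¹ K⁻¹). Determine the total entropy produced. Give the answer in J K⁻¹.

Energy balance: T_f = (m₁c₁T₁ + m₂c₂T₂)/(m₁c₁ + m₂c₂) = 214.39 K.
ΔS₁ = m₁c₁ ln(T_f/T₁) = 5.0922 × ln(214.39/332) = -2.227 J/K.
ΔS₂ = m₂c₂ ln(T_f/T₂) = 250.631 × ln(214.39/212) = 2.809 J/K.
ΔS_total = -2.227 + 2.809 = 0.582 J/K.

ΔS_total = 0.582 J/K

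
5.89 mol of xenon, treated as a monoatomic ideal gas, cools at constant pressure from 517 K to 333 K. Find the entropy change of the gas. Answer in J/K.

ΔS = -53.9 J/K

At constant pressure, ΔS = nC_p ln(T₂/T₁) with C_p = 5R/2 = 20.79 J mol⁻¹ K⁻¹.
ΔS = 5.89 × 20.79 × ln(333/517) = -53.9 J/K.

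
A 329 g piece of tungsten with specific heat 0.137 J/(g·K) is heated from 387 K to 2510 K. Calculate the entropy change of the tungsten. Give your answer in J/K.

ΔS = 84.3 J/K

ΔS = ∫dQ_rev/T = m c ln(T₂/T₁) = 329 × 0.137 × ln(2510/387) = 84.3 J/K.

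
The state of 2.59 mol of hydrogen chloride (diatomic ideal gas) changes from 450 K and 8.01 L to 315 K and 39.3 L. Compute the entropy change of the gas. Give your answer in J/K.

ΔS = 15 J/K

Entropy is a state function: ΔS = nC_V ln(T₂/T₁) + nR ln(V₂/V₁), with C_V = 5R/2 = 20.79 J mol⁻¹ K⁻¹ for a diatomic ideal gas.
ΔS = 2.59 × [20.79 × ln(315/450) + 8.314 × ln(39.3/8.01)] = 15 J/K.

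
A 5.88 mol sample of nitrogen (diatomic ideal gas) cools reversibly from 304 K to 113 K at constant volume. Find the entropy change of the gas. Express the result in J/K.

ΔS = -121 J/K

At constant volume, ΔS = nC_V ln(T₂/T₁) with C_V = 5R/2 = 20.79 J mol⁻¹ K⁻¹.
ΔS = 5.88 × 20.79 × ln(113/304) = -121 J/K.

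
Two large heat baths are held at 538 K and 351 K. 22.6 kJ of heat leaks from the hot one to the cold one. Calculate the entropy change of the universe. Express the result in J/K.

ΔS_hot = −Q/T_H = −22600/538 = -42.01 J/K and ΔS_cold = +Q/T_C = 22600/351 = 64.39 J/K.
ΔS_total = -42.01 + 64.39 = 22.4 J/K, positive as the second law requires.

ΔS_total = 22.4 J/K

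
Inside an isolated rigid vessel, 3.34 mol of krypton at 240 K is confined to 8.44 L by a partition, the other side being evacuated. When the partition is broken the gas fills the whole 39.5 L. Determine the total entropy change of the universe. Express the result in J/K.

For an ideal gas in free expansion Q = 0 and W = 0, so T is unchanged.
Entropy is a state function; using a reversible isothermal path, ΔS_gas = nR ln(V₂/V₁) = 3.34 × 8.314 × ln(39.5/8.44) = 42.9 J/K.
The insulated surroundings exchange no heat, so ΔS_surr = 0 and ΔS_universe = ΔS_gas.

ΔS_universe = 42.9 J/K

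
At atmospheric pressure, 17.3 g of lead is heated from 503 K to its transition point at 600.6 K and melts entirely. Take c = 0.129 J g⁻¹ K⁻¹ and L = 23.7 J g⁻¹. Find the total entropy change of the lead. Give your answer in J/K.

Warming step: ΔS₁ = m c ln(T_tr/T_i) = 17.3 × 0.129 × ln(600.6/503) = 0.3958 J/K.
Phase change: ΔS₂ = +mL/T_tr = 17.3 × 23.7 / 600.6 = 0.6827 J/K.
ΔS_total = (0.3958) + (0.6827) = 1.08 J/K.

ΔS = 1.08 J/K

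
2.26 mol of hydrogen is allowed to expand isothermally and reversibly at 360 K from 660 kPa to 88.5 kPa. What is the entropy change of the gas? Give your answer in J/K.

For an isothermal ideal gas ΔS_gas = nR ln(P₁/P₂) = 2.26 × 8.314 × ln(660/88.5) = 37.8 J/K.

ΔS_gas = 37.8 J/K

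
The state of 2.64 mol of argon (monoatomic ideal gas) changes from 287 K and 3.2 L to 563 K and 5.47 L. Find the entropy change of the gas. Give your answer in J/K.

Entropy is a state function: ΔS = nC_V ln(T₂/T₁) + nR ln(V₂/V₁), with C_V = 3R/2 = 12.47 J mol⁻¹ K⁻¹ for a monoatomic ideal gas.
ΔS = 2.64 × [12.47 × ln(563/287) + 8.314 × ln(5.47/3.2)] = 34 J/K.

ΔS = 34 J/K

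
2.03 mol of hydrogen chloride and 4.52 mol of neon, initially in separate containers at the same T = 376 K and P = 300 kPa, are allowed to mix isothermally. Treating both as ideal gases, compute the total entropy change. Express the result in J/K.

Mole fractions: x_A = 2.03/6.55 = 0.31, x_B = 0.69.
ΔS_mix = −R(n_A ln x_A + n_B ln x_B) = −8.314 × (2.03 ln 0.31 + 4.52 ln 0.69) = 33.7 J/K.

ΔS_mix = 33.7 J/K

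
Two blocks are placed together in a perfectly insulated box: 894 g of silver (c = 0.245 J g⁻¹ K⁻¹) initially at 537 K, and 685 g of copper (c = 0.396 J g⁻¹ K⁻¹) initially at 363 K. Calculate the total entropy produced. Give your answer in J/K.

ΔS_total = 9.36 J/K

Energy balance: T_f = (m₁c₁T₁ + m₂c₂T₂)/(m₁c₁ + m₂c₂) = 440.73 K.
ΔS₁ = m₁c₁ ln(T_f/T₁) = 219.03 × ln(440.73/537) = -43.27 J/K.
ΔS₂ = m₂c₂ ln(T_f/T₂) = 271.26 × ln(440.73/363) = 52.63 J/K.
ΔS_total = -43.27 + 52.63 = 9.36 J/K.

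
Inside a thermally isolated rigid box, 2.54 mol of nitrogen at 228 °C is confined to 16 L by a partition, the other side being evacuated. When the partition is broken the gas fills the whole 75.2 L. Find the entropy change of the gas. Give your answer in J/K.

For an ideal gas in free expansion Q = 0 and W = 0, so T is unchanged.
Entropy is a state function; using a reversible isothermal path, ΔS_gas = nR ln(V₂/V₁) = 2.54 × 8.314 × ln(75.2/16) = 32.7 J/K.

ΔS_gas = 32.7 J/K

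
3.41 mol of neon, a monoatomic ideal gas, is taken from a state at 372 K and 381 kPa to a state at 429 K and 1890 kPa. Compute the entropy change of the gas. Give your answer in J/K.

ΔS = -35.3 J/K

ΔS = nC_p ln(T₂/T₁) − nR ln(P₂/P₁), with C_p = 5R/2 = 20.79 J mol⁻¹ K⁻¹ for a monoatomic ideal gas.
ΔS = 3.41 × [20.79 × ln(429/372) − 8.314 × ln(1890/381)] = -35.3 J/K.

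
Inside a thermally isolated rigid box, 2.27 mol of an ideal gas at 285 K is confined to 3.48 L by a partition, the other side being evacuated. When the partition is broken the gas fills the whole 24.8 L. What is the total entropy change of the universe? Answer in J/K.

ΔS_universe = 37.1 J/K

For an ideal gas in free expansion Q = 0 and W = 0, so T is unchanged.
Entropy is a state function; using a reversible isothermal path, ΔS_gas = nR ln(V₂/V₁) = 2.27 × 8.314 × ln(24.8/3.48) = 37.1 J/K.
The insulated surroundings exchange no heat, so ΔS_surr = 0 and ΔS_universe = ΔS_gas.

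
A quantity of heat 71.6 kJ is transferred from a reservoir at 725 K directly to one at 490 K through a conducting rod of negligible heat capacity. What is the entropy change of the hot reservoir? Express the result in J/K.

ΔS_hot = -98.8 J/K

The hot reservoir loses heat Q, so ΔS_hot = −Q/T_H = −71600/725 = -98.8 J/K.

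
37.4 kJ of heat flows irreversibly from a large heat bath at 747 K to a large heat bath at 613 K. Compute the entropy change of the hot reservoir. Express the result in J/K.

ΔS_hot = -50.1 J/K

The hot reservoir loses heat Q, so ΔS_hot = −Q/T_H = −37400/747 = -50.1 J/K.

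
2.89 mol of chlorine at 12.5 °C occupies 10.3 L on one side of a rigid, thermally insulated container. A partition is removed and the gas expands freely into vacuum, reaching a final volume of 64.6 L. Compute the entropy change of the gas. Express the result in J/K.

ΔS_gas = 44.1 J/K

For an ideal gas in free expansion Q = 0 and W = 0, so T is unchanged.
Entropy is a state function; using a reversible isothermal path, ΔS_gas = nR ln(V₂/V₁) = 2.89 × 8.314 × ln(64.6/10.3) = 44.1 J/K.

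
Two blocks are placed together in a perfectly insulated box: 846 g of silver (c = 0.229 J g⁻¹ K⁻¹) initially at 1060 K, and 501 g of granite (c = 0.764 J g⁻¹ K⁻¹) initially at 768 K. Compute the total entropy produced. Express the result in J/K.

Energy balance: T_f = (m₁c₁T₁ + m₂c₂T₂)/(m₁c₁ + m₂c₂) = 866.13 K.
ΔS₁ = m₁c₁ ln(T_f/T₁) = 193.734 × ln(866.13/1060) = -39.13 J/K.
ΔS₂ = m₂c₂ ln(T_f/T₂) = 382.764 × ln(866.13/768) = 46.02 J/K.
ΔS_total = -39.13 + 46.02 = 6.89 J/K.

ΔS_total = 6.89 J/K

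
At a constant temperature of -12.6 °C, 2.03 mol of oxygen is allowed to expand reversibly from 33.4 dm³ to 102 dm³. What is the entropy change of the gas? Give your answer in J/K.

For an isothermal ideal gas ΔS_gas = nR ln(V₂/V₁) = 2.03 × 8.314 × ln(102/33.4) = 18.8 J/K.

ΔS_gas = 18.8 J/K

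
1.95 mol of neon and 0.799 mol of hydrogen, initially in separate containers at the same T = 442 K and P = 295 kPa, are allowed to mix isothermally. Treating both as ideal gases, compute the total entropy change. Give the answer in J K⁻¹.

Mole fractions: x_A = 1.95/2.75 = 0.709, x_B = 0.291.
ΔS_mix = −R(n_A ln x_A + n_B ln x_B) = −8.314 × (1.95 ln 0.709 + 0.799 ln 0.291) = 13.8 J/K.

ΔS_mix = 13.8 J/K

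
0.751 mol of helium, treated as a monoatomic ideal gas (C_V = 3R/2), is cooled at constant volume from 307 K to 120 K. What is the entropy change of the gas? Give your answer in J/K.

At constant volume, ΔS = nC_V ln(T₂/T₁) with C_V = 3R/2 = 12.47 J mol⁻¹ K⁻¹.
ΔS = 0.751 × 12.47 × ln(120/307) = -8.8 J/K.

ΔS = -8.8 J/K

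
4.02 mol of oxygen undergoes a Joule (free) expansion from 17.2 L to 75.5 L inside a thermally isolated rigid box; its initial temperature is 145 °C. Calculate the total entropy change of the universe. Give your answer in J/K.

ΔS_universe = 49.4 J/K

For an ideal gas in free expansion Q = 0 and W = 0, so T is unchanged.
Entropy is a state function; using a reversible isothermal path, ΔS_gas = nR ln(V₂/V₁) = 4.02 × 8.314 × ln(75.5/17.2) = 49.4 J/K.
The insulated surroundings exchange no heat, so ΔS_surr = 0 and ΔS_universe = ΔS_gas.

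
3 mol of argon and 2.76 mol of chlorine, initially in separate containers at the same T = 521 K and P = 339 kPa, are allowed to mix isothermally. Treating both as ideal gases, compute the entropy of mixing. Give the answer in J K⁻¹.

Mole fractions: x_A = 3/5.76 = 0.521, x_B = 0.479.
ΔS_mix = −R(n_A ln x_A + n_B ln x_B) = −8.314 × (3 ln 0.521 + 2.76 ln 0.479) = 33.2 J/K.

ΔS_mix = 33.2 J/K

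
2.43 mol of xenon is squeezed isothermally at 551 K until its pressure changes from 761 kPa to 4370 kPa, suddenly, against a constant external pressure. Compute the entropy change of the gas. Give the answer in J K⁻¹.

ΔS_gas = -35.3 J/K

Entropy is a state function, so ΔS_gas depends only on the end states.
For an isothermal ideal gas ΔS_gas = nR ln(P₁/P₂) = 2.43 × 8.314 × ln(761/4370) = -35.3 J/K.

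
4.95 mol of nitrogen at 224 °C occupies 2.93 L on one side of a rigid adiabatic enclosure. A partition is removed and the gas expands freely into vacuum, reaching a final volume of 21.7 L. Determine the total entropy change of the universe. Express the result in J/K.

For an ideal gas in free expansion Q = 0 and W = 0, so T is unchanged.
Entropy is a state function; using a reversible isothermal path, ΔS_gas = nR ln(V₂/V₁) = 4.95 × 8.314 × ln(21.7/2.93) = 82.4 J/K.
The insulated surroundings exchange no heat, so ΔS_surr = 0 and ΔS_universe = ΔS_gas.

ΔS_universe = 82.4 J/K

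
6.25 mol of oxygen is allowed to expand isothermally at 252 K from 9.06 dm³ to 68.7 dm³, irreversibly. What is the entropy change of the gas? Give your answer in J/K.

ΔS_gas = 105 J/K

Entropy is a state function, so ΔS_gas depends only on the end states.
For an isothermal ideal gas ΔS_gas = nR ln(V₂/V₁) = 6.25 × 8.314 × ln(68.7/9.06) = 105 J/K.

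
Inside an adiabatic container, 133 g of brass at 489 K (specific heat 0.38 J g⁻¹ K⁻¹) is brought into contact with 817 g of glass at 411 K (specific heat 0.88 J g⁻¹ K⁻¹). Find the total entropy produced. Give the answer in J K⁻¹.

ΔS_total = 0.75 J/K

Energy balance: T_f = (m₁c₁T₁ + m₂c₂T₂)/(m₁c₁ + m₂c₂) = 416.12 K.
ΔS₁ = m₁c₁ ln(T_f/T₁) = 50.54 × ln(416.12/489) = -8.156 J/K.
ΔS₂ = m₂c₂ ln(T_f/T₂) = 718.96 × ln(416.12/411) = 8.906 J/K.
ΔS_total = -8.156 + 8.906 = 0.75 J/K.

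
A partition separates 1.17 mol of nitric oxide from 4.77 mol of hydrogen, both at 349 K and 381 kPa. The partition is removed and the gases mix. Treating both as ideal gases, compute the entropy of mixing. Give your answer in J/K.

Mole fractions: x_A = 1.17/5.94 = 0.197, x_B = 0.803.
ΔS_mix = −R(n_A ln x_A + n_B ln x_B) = −8.314 × (1.17 ln 0.197 + 4.77 ln 0.803) = 24.5 J/K.

ΔS_mix = 24.5 J/K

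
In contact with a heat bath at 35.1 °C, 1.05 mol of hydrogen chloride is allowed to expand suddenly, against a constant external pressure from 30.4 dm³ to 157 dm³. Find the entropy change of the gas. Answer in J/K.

ΔS_gas = 14.3 J/K

Entropy is a state function, so ΔS_gas depends only on the end states.
For an isothermal ideal gas ΔS_gas = nR ln(V₂/V₁) = 1.05 × 8.314 × ln(157/30.4) = 14.3 J/K.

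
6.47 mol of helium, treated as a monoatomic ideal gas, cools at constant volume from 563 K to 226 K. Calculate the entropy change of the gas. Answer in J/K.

At constant volume, ΔS = nC_V ln(T₂/T₁) with C_V = 3R/2 = 12.47 J mol⁻¹ K⁻¹.
ΔS = 6.47 × 12.47 × ln(226/563) = -73.6 J/K.

ΔS = -73.6 J/K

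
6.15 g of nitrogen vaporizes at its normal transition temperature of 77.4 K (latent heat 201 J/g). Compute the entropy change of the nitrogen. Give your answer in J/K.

Heat absorbed by the substance: Q = mL = 6.15 × 201 = 1236.15 J.
At constant T, ΔS = Q_rev/T = 1236.15 / 77.4 = 16 J/K.

ΔS = 16 J/K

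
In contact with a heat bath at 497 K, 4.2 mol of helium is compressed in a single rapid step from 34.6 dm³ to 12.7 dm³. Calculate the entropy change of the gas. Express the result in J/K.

ΔS_gas = -35 J/K

Entropy is a state function, so ΔS_gas depends only on the end states.
For an isothermal ideal gas ΔS_gas = nR ln(V₂/V₁) = 4.2 × 8.314 × ln(12.7/34.6) = -35 J/K.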